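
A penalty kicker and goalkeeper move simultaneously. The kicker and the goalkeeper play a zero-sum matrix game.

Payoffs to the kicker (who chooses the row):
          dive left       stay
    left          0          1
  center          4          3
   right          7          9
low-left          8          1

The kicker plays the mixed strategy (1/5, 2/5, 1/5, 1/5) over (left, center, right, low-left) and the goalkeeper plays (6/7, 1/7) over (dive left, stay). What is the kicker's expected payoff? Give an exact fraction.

Against (6/7, 1/7), each row's expected payoff is left: 1/7; center: 27/7; right: 51/7; low-left: 7.
Taking the (1/5, 2/5, 1/5, 1/5)-weighted average: (1/5)·(1/7) + (2/5)·(27/7) + (1/5)·(51/7) + (1/5)·(7) = 31/7.

31/7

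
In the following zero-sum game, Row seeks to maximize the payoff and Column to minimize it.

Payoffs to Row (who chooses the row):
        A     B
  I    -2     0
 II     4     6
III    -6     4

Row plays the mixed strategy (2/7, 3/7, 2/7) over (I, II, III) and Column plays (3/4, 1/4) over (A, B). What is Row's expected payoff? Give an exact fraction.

Against (3/4, 1/4), each row's expected payoff is I: -3/2; II: 9/2; III: -7/2.
Taking the (2/7, 3/7, 2/7)-weighted average: (2/7)·(-3/2) + (3/7)·(9/2) + (2/7)·(-7/2) = 1/2.

1/2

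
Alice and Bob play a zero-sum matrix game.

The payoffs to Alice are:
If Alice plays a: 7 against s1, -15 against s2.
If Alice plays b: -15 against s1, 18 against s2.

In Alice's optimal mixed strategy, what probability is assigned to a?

Row minima are -15 and -15, so Alice's maximin is -15; column maxima are 7 and 18, so Bob's minimax is 7. These differ, so the equilibrium is in mixed strategies.
Let Alice play a with probability p. Bob is indifferent when 7p − 15(1−p) = −15p + 18(1−p), giving p = 3/5.

3/5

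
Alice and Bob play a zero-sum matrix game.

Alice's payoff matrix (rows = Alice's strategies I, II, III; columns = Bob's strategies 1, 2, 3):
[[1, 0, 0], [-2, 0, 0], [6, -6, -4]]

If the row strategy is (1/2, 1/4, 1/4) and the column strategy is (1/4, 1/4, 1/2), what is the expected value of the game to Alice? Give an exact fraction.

Against (1/4, 1/4, 1/2), each row's expected payoff is I: 1/4; II: -1/2; III: -2.
Taking the (1/2, 1/4, 1/4)-weighted average: (1/2)·(1/4) + (1/4)·(-1/2) + (1/4)·(-2) = -1/2.

-1/2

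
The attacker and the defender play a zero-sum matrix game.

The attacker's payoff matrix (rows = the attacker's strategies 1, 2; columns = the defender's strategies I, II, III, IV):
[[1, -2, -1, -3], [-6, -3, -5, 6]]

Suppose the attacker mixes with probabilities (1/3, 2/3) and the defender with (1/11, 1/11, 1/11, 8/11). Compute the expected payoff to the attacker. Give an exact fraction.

14/11

Against (1/11, 1/11, 1/11, 8/11), each row's expected payoff is 1: -26/11; 2: 34/11.
Taking the (1/3, 2/3)-weighted average: (1/3)·(-26/11) + (2/3)·(34/11) = 14/11.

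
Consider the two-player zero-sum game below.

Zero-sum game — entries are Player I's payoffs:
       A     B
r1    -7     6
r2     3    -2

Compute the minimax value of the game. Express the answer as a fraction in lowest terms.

2/9

Row minima are -7 and -2, so Player I's maximin is -2; column maxima are 3 and 6, so Player II's minimax is 3. These differ, so the equilibrium is in mixed strategies.
Let Player I play r1 with probability p. Player II is indifferent when −7p + 3(1−p) = 6p − 2(1−p), giving p = 5/18.
Let Player II play A with probability q. Player I is indifferent when −7q + 6(1−q) = 3q − 2(1−q), giving q = 4/9.
The value is -7·(4/9) + (6)·(5/9) = 2/9.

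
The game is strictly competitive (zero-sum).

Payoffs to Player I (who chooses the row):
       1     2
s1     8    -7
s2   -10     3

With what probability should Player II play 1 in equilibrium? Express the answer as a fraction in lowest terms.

Row minima are -7 and -10, so Player I's maximin is -7; column maxima are 8 and 3, so Player II's minimax is 3. These differ, so the equilibrium is in mixed strategies.
Let Player II play 1 with probability q. Player I is indifferent when 8q − 7(1−q) = −10q + 3(1−q), giving q = 5/14.

5/14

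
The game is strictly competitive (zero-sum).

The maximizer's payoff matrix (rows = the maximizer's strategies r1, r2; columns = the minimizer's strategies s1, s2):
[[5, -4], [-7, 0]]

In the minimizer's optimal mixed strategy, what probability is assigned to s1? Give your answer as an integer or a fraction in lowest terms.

1/4

Row minima are -4 and -7, so the maximizer's maximin is -4; column maxima are 5 and 0, so the minimizer's minimax is 0. These differ, so the equilibrium is in mixed strategies.
Let the minimizer play s1 with probability q. The maximizer is indifferent when 5q − 4(1−q) = −7q, giving q = 1/4.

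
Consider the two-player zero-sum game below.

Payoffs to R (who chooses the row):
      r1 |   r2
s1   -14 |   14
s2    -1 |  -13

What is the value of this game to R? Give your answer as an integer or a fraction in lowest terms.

-49/10

Row minima are -14 and -13, so R's maximin is -13; column maxima are -1 and 14, so C's minimax is -1. These differ, so the equilibrium is in mixed strategies.
Let R play s1 with probability p. C is indifferent when −14p − (1−p) = 14p − 13(1−p), giving p = 3/10.
Let C play r1 with probability q. R is indifferent when −14q + 14(1−q) = −q − 13(1−q), giving q = 27/40.
The value is -14·(27/40) + (14)·(13/40) = -49/10.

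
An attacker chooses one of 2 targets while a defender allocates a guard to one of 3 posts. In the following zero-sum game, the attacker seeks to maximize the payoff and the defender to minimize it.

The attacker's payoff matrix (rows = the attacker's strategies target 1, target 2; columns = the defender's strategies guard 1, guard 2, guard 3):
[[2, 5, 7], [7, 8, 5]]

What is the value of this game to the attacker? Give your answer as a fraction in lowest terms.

Column guard 2 is strictly dominated by guard 1 for the defender (it gives the attacker more in every row).
The remaining 2×2 game on (target 1, target 2) × (guard 1, guard 3) has no saddle point. Let the attacker play target 1 with probability p; indifference gives 2p + 7(1−p) = 7p + 5(1−p), so p = 2/7.
Similarly the defender's optimal q on guard 1 is 2/7, and the value is 2·(2/7) + (7)·(5/7) = 39/7.

39/7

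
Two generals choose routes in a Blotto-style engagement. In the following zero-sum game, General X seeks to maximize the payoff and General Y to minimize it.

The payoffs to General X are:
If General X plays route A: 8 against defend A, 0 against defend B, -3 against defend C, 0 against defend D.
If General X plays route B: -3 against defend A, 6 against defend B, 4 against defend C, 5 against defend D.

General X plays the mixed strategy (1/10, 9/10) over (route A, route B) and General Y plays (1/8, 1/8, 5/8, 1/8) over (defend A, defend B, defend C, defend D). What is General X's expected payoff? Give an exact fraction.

49/16

Against (1/8, 1/8, 5/8, 1/8), each row's expected payoff is route A: -7/8; route B: 7/2.
Taking the (1/10, 9/10)-weighted average: (1/10)·(-7/8) + (9/10)·(7/2) = 49/16.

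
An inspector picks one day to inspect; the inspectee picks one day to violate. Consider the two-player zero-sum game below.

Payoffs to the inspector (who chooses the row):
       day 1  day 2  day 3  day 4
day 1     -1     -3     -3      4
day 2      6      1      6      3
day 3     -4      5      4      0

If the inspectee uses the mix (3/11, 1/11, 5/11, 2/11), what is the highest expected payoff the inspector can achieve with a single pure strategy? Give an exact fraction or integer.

5

day 1: (-1)·(3/11) + (-3)·(1/11) + (-3)·(5/11) + (4)·(2/11) = -13/11.
day 2: (6)·(3/11) + (1)·(1/11) + (6)·(5/11) + (3)·(2/11) = 5.
day 3: (-4)·(3/11) + (5)·(1/11) + (4)·(5/11) + (0)·(2/11) = 13/11.
The best pure response is day 2 with expected payoff 5.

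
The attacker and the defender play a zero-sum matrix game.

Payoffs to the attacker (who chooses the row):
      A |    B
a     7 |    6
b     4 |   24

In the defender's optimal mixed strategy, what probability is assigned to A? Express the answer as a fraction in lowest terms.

6/7

Row minima are 6 and 4, so the attacker's maximin is 6; column maxima are 7 and 24, so the defender's minimax is 7. These differ, so the equilibrium is in mixed strategies.
Let the defender play A with probability q. The attacker is indifferent when 7q + 6(1−q) = 4q + 24(1−q), giving q = 6/7.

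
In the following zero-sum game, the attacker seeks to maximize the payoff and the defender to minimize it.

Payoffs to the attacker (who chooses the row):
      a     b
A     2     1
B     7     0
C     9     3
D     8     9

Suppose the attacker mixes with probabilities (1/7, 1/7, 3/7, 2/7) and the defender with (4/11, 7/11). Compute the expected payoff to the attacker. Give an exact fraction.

Against (4/11, 7/11), each row's expected payoff is A: 15/11; B: 28/11; C: 57/11; D: 95/11.
Taking the (1/7, 1/7, 3/7, 2/7)-weighted average: (1/7)·(15/11) + (1/7)·(28/11) + (3/7)·(57/11) + (2/7)·(95/11) = 404/77.

404/77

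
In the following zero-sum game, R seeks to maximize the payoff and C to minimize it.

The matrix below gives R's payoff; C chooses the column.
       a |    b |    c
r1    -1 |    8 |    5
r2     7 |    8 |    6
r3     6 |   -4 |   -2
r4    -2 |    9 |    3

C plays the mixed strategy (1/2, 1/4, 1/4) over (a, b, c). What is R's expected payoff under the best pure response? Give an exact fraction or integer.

r1: (-1)·(1/2) + (8)·(1/4) + (5)·(1/4) = 11/4.
r2: (7)·(1/2) + (8)·(1/4) + (6)·(1/4) = 7.
r3: (6)·(1/2) + (-4)·(1/4) + (-2)·(1/4) = 3/2.
r4: (-2)·(1/2) + (9)·(1/4) + (3)·(1/4) = 2.
The best pure response is r2 with expected payoff 7.

7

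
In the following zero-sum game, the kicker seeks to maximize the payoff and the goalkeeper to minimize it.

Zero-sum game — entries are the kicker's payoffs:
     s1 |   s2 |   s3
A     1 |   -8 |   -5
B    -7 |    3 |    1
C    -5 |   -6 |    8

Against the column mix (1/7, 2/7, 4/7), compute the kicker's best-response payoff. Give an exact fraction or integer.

A: (1)·(1/7) + (-8)·(2/7) + (-5)·(4/7) = -5.
B: (-7)·(1/7) + (3)·(2/7) + (1)·(4/7) = 3/7.
C: (-5)·(1/7) + (-6)·(2/7) + (8)·(4/7) = 15/7.
The best pure response is C with expected payoff 15/7.

15/7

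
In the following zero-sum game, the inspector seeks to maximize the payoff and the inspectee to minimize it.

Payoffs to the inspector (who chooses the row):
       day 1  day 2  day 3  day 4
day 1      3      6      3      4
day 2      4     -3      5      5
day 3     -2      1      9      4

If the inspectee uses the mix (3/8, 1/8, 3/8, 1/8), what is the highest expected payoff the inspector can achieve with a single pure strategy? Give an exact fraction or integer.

29/8

day 1: (3)·(3/8) + (6)·(1/8) + (3)·(3/8) + (4)·(1/8) = 7/2.
day 2: (4)·(3/8) + (-3)·(1/8) + (5)·(3/8) + (5)·(1/8) = 29/8.
day 3: (-2)·(3/8) + (1)·(1/8) + (9)·(3/8) + (4)·(1/8) = 13/4.
The best pure response is day 2 with expected payoff 29/8.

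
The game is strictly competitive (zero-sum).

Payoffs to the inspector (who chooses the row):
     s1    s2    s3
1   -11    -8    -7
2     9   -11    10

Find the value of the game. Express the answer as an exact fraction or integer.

Column s3 is strictly dominated by s1 for the inspectee (it gives the inspector more in every row).
The remaining 2×2 game on (1, 2) × (s1, s2) has no saddle point. Let the inspector play 1 with probability p; indifference gives −11p + 9(1−p) = −8p − 11(1−p), so p = 20/23.
Similarly the inspectee's optimal q on s1 is 3/23, and the value is -11·(3/23) + (-8)·(20/23) = -193/23.

-193/23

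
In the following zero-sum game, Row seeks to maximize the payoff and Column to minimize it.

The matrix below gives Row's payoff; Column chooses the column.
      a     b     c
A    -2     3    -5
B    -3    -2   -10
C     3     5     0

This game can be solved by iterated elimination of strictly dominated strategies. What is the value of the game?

0

Row B is strictly dominated by row A (-2>-3, 3>-2, -5>-10); eliminate B.
Column a is strictly dominated by c for Column (-5<-2, 0<3); eliminate a.
Column b is strictly dominated by c for Column (-5<3, 0<5); eliminate b.
Row A is strictly dominated by row C (0>-5); eliminate A.
Only (C, c) remains, with payoff 0.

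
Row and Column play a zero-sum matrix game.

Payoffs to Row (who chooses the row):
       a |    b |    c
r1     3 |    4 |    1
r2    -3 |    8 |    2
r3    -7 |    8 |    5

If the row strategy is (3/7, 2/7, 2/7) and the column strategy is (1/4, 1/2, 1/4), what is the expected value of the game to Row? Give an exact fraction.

47/14

Against (1/4, 1/2, 1/4), each row's expected payoff is r1: 3; r2: 15/4; r3: 7/2.
Taking the (3/7, 2/7, 2/7)-weighted average: (3/7)·(3) + (2/7)·(15/4) + (2/7)·(7/2) = 47/14.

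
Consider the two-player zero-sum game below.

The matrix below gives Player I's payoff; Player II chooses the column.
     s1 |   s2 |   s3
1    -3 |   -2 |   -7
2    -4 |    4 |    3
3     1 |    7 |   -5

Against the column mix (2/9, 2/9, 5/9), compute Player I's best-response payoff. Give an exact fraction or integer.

1: (-3)·(2/9) + (-2)·(2/9) + (-7)·(5/9) = -5.
2: (-4)·(2/9) + (4)·(2/9) + (3)·(5/9) = 5/3.
3: (1)·(2/9) + (7)·(2/9) + (-5)·(5/9) = -1.
The best pure response is 2 with expected payoff 5/3.

5/3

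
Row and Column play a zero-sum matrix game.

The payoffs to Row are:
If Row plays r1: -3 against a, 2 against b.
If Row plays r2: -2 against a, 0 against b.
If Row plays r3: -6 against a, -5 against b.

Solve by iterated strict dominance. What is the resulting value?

Row r3 is strictly dominated by row r1 (-3>-6, 2>-5); eliminate r3.
Column b is strictly dominated by a for Column (-3<2, -2<0); eliminate b.
Row r1 is strictly dominated by row r2 (-2>-3); eliminate r1.
Only (r2, a) remains, with payoff -2.

-2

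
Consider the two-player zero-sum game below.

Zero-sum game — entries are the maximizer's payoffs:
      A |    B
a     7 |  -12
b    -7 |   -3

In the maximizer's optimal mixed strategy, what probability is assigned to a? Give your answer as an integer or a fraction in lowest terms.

Row minima are -12 and -7, so the maximizer's maximin is -7; column maxima are 7 and -3, so the minimizer's minimax is -3. These differ, so the equilibrium is in mixed strategies.
Let the maximizer play a with probability p. The minimizer is indifferent when 7p − 7(1−p) = −12p − 3(1−p), giving p = 4/23.

4/23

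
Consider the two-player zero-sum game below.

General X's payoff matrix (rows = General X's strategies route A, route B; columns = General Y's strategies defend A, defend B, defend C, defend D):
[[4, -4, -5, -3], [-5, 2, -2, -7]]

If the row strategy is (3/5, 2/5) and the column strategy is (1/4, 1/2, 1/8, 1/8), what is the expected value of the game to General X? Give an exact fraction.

-7/4

Against (1/4, 1/2, 1/8, 1/8), each row's expected payoff is route A: -2; route B: -11/8.
Taking the (3/5, 2/5)-weighted average: (3/5)·(-2) + (2/5)·(-11/8) = -7/4.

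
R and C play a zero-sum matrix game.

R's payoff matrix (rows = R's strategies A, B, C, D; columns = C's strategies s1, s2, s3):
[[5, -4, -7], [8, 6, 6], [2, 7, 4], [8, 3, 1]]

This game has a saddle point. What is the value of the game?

6

Row minima: -7, 6, 2, 1 → R's maximin is 6.
Column maxima: 8, 7, 6 → C's minimax is 6.
They coincide at (B, s3), so the value is 6.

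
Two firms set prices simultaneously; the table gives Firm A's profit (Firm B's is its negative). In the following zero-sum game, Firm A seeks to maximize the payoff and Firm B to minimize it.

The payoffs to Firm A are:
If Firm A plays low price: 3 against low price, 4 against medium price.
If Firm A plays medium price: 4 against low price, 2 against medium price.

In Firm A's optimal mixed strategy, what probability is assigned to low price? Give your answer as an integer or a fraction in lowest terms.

2/3

Row minima are 3 and 2, so Firm A's maximin is 3; column maxima are 4 and 4, so Firm B's minimax is 4. These differ, so the equilibrium is in mixed strategies.
Let Firm A play low price with probability p. Firm B is indifferent when 3p + 4(1−p) = 4p + 2(1−p), giving p = 2/3.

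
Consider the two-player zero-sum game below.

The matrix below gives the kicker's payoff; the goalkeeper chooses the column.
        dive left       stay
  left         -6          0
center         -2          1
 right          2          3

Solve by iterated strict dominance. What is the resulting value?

Row center is strictly dominated by row right (2>-2, 3>1); eliminate center.
Row left is strictly dominated by row right (2>-6, 3>0); eliminate left.
Column stay is strictly dominated by dive left for the goalkeeper (2<3); eliminate stay.
Only (right, dive left) remains, with payoff 2.

2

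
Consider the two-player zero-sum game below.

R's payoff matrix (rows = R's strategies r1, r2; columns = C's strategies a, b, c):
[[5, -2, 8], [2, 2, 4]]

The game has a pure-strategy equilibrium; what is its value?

Row minima: -2, 2 → R's maximin is 2.
Column maxima: 5, 2, 8 → C's minimax is 2.
They coincide at (r2, b), so the value is 2.

2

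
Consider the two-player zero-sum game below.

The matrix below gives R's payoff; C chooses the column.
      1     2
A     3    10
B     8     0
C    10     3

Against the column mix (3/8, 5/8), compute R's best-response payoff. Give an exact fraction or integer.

59/8

A: (3)·(3/8) + (10)·(5/8) = 59/8.
B: (8)·(3/8) + (0)·(5/8) = 3.
C: (10)·(3/8) + (3)·(5/8) = 45/8.
The best pure response is A with expected payoff 59/8.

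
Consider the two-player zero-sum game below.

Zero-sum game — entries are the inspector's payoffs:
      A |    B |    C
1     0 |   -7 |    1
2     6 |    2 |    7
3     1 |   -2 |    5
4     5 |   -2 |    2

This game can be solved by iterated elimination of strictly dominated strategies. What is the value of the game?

2

Column C is strictly dominated by B for the inspectee (-7<1, 2<7, -2<5, -2<2); eliminate C.
Column A is strictly dominated by B for the inspectee (-7<0, 2<6, -2<1, -2<5); eliminate A.
Row 1 is strictly dominated by row 2 (2>-7); eliminate 1.
Row 4 is strictly dominated by row 2 (2>-2); eliminate 4.
Row 3 is strictly dominated by row 2 (2>-2); eliminate 3.
Only (2, B) remains, with payoff 2.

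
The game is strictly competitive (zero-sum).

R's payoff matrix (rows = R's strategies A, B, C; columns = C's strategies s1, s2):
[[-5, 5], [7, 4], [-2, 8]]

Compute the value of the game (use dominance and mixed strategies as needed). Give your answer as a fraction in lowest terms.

64/13

Row A is strictly dominated by row C, so R never plays it.
The remaining 2×2 game on (B, C) × (s1, s2) has no saddle point. Let R play B with probability p; indifference gives 7p − 2(1−p) = 4p + 8(1−p), so p = 10/13.
Similarly C's optimal q on s1 is 4/13, and the value is 7·(4/13) + (4)·(9/13) = 64/13.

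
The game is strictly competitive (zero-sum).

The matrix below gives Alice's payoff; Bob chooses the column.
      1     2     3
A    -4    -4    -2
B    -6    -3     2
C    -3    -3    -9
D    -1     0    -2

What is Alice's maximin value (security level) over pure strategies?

-2

The worst-case payoff for each row is A: -4, B: -6, C: -9, D: -2.
The best of these is -2.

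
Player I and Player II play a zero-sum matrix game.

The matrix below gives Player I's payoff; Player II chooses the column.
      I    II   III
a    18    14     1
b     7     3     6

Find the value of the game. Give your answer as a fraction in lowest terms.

Column I is strictly dominated by II for Player II (it gives Player I more in every row).
The remaining 2×2 game on (a, b) × (II, III) has no saddle point. Let Player I play a with probability p; indifference gives 14p + 3(1−p) = p + 6(1−p), so p = 3/16.
Similarly Player II's optimal q on II is 5/16, and the value is 14·(5/16) + (1)·(11/16) = 81/16.

81/16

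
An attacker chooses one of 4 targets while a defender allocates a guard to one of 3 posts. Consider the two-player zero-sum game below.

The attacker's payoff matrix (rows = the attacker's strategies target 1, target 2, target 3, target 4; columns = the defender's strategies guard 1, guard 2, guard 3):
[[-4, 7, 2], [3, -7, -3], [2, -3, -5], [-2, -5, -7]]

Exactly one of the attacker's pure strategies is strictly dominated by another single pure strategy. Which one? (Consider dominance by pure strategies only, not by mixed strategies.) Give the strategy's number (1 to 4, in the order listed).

Compare target 4 with target 3: 2 > -2, -3 > -5, -5 > -7.
So target 3 strictly dominates target 4 for the attacker; target 4 is strictly dominated.

4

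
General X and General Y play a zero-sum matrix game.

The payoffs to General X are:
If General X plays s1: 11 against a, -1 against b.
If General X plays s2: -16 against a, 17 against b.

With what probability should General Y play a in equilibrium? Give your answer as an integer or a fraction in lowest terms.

2/5

Row minima are -1 and -16, so General X's maximin is -1; column maxima are 11 and 17, so General Y's minimax is 11. These differ, so the equilibrium is in mixed strategies.
Let General Y play a with probability q. General X is indifferent when 11q − (1−q) = −16q + 17(1−q), giving q = 2/5.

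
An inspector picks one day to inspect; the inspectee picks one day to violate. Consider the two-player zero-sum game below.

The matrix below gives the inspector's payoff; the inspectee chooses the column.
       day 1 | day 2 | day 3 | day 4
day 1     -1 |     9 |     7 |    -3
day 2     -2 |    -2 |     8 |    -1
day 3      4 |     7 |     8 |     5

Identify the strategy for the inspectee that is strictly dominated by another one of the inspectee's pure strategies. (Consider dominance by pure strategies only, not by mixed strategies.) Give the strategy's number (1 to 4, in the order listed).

The inspectee prefers columns that give the inspector less. Compare day 3 with day 1: -1 < 7, -2 < 8, 4 < 8.
So day 1 strictly dominates day 3 for the inspectee; day 3 is strictly dominated.

3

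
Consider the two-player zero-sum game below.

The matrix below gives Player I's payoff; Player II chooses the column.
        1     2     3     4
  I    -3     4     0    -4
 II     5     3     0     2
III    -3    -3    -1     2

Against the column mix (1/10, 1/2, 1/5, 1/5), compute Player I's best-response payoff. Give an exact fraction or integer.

12/5

I: (-3)·(1/10) + (4)·(1/2) + (0)·(1/5) + (-4)·(1/5) = 9/10.
II: (5)·(1/10) + (3)·(1/2) + (0)·(1/5) + (2)·(1/5) = 12/5.
III: (-3)·(1/10) + (-3)·(1/2) + (-1)·(1/5) + (2)·(1/5) = -8/5.
The best pure response is II with expected payoff 12/5.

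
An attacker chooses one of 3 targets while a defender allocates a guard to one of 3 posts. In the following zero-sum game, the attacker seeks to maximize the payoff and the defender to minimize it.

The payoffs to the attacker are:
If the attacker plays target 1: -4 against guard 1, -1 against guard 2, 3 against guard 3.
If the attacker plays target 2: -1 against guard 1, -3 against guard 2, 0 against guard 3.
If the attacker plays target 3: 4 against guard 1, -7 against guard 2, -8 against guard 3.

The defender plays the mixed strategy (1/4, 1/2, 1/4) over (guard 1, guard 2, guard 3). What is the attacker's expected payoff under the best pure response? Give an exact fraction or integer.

target 1: (-4)·(1/4) + (-1)·(1/2) + (3)·(1/4) = -3/4.
target 2: (-1)·(1/4) + (-3)·(1/2) + (0)·(1/4) = -7/4.
target 3: (4)·(1/4) + (-7)·(1/2) + (-8)·(1/4) = -9/2.
The best pure response is target 1 with expected payoff -3/4.

-3/4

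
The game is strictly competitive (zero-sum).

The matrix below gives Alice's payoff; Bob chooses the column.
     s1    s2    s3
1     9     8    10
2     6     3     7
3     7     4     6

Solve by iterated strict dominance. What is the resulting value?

Column s3 is strictly dominated by s2 for Bob (8<10, 3<7, 4<6); eliminate s3.
Row 3 is strictly dominated by row 1 (9>7, 8>4); eliminate 3.
Column s1 is strictly dominated by s2 for Bob (8<9, 3<6); eliminate s1.
Row 2 is strictly dominated by row 1 (8>3); eliminate 2.
Only (1, s2) remains, with payoff 8.

8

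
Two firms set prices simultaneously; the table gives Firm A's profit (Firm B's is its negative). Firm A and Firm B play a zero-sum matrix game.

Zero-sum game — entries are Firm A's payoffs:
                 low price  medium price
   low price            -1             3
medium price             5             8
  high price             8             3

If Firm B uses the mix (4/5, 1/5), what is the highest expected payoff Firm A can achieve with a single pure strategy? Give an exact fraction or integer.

7

low price: (-1)·(4/5) + (3)·(1/5) = -1/5.
medium price: (5)·(4/5) + (8)·(1/5) = 28/5.
high price: (8)·(4/5) + (3)·(1/5) = 7.
The best pure response is high price with expected payoff 7.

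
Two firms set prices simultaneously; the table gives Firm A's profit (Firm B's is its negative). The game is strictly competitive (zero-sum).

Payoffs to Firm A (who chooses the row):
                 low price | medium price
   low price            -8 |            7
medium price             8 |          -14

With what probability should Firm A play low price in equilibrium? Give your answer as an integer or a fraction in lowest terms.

22/37

Row minima are -8 and -14, so Firm A's maximin is -8; column maxima are 8 and 7, so Firm B's minimax is 7. These differ, so the equilibrium is in mixed strategies.
Let Firm A play low price with probability p. Firm B is indifferent when −8p + 8(1−p) = 7p − 14(1−p), giving p = 22/37.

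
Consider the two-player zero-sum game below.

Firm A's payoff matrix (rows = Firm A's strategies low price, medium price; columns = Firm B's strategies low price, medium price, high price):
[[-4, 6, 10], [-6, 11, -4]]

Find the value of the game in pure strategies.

-4

Row minima: -4, -6 → Firm A's maximin is -4.
Column maxima: -4, 11, 10 → Firm B's minimax is -4.
They coincide at (low price, low price), so the value is -4.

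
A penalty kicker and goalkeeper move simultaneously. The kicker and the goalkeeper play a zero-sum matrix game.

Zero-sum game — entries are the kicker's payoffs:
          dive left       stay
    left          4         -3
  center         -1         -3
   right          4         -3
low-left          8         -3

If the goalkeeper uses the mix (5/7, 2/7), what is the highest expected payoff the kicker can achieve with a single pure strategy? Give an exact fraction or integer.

left: (4)·(5/7) + (-3)·(2/7) = 2.
center: (-1)·(5/7) + (-3)·(2/7) = -11/7.
right: (4)·(5/7) + (-3)·(2/7) = 2.
low-left: (8)·(5/7) + (-3)·(2/7) = 34/7.
The best pure response is low-left with expected payoff 34/7.

34/7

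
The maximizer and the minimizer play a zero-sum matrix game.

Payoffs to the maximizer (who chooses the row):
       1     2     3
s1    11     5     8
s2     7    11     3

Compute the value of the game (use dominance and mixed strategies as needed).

Column 1 is strictly dominated by 3 for the minimizer (it gives the maximizer more in every row).
The remaining 2×2 game on (s1, s2) × (2, 3) has no saddle point. Let the maximizer play s1 with probability p; indifference gives 5p + 11(1−p) = 8p + 3(1−p), so p = 8/11.
Similarly the minimizer's optimal q on 2 is 5/11, and the value is 5·(5/11) + (8)·(6/11) = 73/11.

73/11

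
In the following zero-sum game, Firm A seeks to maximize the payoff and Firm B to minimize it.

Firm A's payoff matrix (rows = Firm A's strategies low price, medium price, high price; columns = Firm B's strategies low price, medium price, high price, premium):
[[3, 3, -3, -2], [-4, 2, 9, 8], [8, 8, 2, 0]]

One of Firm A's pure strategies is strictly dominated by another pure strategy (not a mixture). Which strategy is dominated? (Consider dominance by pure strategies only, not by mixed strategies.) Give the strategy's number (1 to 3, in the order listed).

1

Compare low price with high price: 8 > 3, 8 > 3, 2 > -3, 0 > -2.
So high price strictly dominates low price for Firm A; low price is strictly dominated.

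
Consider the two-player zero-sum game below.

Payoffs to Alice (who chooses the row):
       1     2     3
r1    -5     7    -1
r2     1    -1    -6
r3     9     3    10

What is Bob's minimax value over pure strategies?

The worst case (largest entry) in each column is 1: 9, 2: 7, 3: 10.
The best (smallest) of these is 7.

7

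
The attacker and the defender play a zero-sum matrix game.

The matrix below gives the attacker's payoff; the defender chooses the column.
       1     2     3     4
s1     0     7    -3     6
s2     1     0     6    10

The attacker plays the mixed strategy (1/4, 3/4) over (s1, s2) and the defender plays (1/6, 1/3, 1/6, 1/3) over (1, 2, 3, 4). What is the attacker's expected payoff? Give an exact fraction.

13/3

Against (1/6, 1/3, 1/6, 1/3), each row's expected payoff is s1: 23/6; s2: 9/2.
Taking the (1/4, 3/4)-weighted average: (1/4)·(23/6) + (3/4)·(9/2) = 13/3.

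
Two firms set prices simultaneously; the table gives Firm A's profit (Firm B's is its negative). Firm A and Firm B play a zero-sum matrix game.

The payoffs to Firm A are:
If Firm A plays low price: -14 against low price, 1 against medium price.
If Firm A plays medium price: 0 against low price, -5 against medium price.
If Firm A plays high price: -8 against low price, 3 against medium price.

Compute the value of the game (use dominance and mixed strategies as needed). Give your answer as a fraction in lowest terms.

Row low price is strictly dominated by row high price, so Firm A never plays it.
The remaining 2×2 game on (medium price, high price) × (low price, medium price) has no saddle point. Let Firm A play medium price with probability p; indifference gives −8(1−p) = −5p + 3(1−p), so p = 11/16.
Similarly Firm B's optimal q on low price is 1/2, and the value is 0·(1/2) + (-5)·(1/2) = -5/2.

-5/2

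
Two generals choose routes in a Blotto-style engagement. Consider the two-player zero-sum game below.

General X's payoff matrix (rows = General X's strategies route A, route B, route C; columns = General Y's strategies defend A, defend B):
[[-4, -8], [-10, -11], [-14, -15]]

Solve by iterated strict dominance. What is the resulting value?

-8

Column defend A is strictly dominated by defend B for General Y (-8<-4, -11<-10, -15<-14); eliminate defend A.
Row route C is strictly dominated by row route A (-8>-15); eliminate route C.
Row route B is strictly dominated by row route A (-8>-11); eliminate route B.
Only (route A, defend B) remains, with payoff -8.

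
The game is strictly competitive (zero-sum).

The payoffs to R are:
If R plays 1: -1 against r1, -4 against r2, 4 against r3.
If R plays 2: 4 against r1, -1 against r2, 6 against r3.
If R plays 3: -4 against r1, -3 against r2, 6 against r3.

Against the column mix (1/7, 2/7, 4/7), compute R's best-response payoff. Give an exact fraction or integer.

1: (-1)·(1/7) + (-4)·(2/7) + (4)·(4/7) = 1.
2: (4)·(1/7) + (-1)·(2/7) + (6)·(4/7) = 26/7.
3: (-4)·(1/7) + (-3)·(2/7) + (6)·(4/7) = 2.
The best pure response is 2 with expected payoff 26/7.

26/7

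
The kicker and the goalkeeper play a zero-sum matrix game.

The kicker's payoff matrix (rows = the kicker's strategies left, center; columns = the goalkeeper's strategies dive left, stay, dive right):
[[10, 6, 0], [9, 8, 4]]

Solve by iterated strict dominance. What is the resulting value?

4

Column dive left is strictly dominated by stay for the goalkeeper (6<10, 8<9); eliminate dive left.
Column stay is strictly dominated by dive right for the goalkeeper (0<6, 4<8); eliminate stay.
Row left is strictly dominated by row center (4>0); eliminate left.
Only (center, dive right) remains, with payoff 4.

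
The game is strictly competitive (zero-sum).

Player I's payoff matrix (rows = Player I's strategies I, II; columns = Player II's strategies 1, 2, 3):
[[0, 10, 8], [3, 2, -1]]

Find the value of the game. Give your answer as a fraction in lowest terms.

2

Column 2 is strictly dominated by 3 for Player II (it gives Player I more in every row).
The remaining 2×2 game on (I, II) × (1, 3) has no saddle point. Let Player I play I with probability p; indifference gives 3(1−p) = 8p − (1−p), so p = 1/3.
Similarly Player II's optimal q on 1 is 3/4, and the value is 0·(3/4) + (8)·(1/4) = 2.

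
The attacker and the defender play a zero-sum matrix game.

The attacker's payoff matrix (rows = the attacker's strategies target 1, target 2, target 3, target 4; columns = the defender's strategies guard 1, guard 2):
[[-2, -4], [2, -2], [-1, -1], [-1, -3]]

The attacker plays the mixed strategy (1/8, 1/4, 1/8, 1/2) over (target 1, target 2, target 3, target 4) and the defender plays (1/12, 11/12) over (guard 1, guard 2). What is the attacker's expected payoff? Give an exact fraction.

Against (1/12, 11/12), each row's expected payoff is target 1: -23/6; target 2: -5/3; target 3: -1; target 4: -17/6.
Taking the (1/8, 1/4, 1/8, 1/2)-weighted average: (1/8)·(-23/6) + (1/4)·(-5/3) + (1/8)·(-1) + (1/2)·(-17/6) = -39/16.

-39/16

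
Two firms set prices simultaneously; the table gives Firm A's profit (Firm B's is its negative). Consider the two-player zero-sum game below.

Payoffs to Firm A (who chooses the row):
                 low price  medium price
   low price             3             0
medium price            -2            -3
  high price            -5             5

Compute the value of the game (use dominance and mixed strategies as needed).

15/13

Row medium price is strictly dominated by row low price, so Firm A never plays it.
The remaining 2×2 game on (low price, high price) × (low price, medium price) has no saddle point. Let Firm A play low price with probability p; indifference gives 3p − 5(1−p) = 5(1−p), so p = 10/13.
Similarly Firm B's optimal q on low price is 5/13, and the value is 3·(5/13) + (0)·(8/13) = 15/13.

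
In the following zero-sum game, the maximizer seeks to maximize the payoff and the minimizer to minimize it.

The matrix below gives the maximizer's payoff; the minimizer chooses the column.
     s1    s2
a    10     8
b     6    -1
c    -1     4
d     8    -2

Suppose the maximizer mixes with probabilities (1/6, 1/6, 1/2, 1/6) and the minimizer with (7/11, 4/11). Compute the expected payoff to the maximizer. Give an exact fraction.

215/66

Against (7/11, 4/11), each row's expected payoff is a: 102/11; b: 38/11; c: 9/11; d: 48/11.
Taking the (1/6, 1/6, 1/2, 1/6)-weighted average: (1/6)·(102/11) + (1/6)·(38/11) + (1/2)·(9/11) + (1/6)·(48/11) = 215/66.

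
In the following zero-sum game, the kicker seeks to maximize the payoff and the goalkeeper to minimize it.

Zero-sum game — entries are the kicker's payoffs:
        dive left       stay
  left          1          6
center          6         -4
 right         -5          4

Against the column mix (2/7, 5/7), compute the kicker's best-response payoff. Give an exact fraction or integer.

32/7

left: (1)·(2/7) + (6)·(5/7) = 32/7.
center: (6)·(2/7) + (-4)·(5/7) = -8/7.
right: (-5)·(2/7) + (4)·(5/7) = 10/7.
The best pure response is left with expected payoff 32/7.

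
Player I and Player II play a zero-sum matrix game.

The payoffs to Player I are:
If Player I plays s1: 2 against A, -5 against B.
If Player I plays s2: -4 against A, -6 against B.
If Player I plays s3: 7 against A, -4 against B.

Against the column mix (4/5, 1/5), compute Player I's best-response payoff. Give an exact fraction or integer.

s1: (2)·(4/5) + (-5)·(1/5) = 3/5.
s2: (-4)·(4/5) + (-6)·(1/5) = -22/5.
s3: (7)·(4/5) + (-4)·(1/5) = 24/5.
The best pure response is s3 with expected payoff 24/5.

24/5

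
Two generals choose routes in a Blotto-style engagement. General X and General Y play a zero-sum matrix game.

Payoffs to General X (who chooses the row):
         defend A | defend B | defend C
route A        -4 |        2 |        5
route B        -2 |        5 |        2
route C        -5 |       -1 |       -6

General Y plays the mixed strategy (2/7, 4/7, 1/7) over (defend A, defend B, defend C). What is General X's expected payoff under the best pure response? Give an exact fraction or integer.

route A: (-4)·(2/7) + (2)·(4/7) + (5)·(1/7) = 5/7.
route B: (-2)·(2/7) + (5)·(4/7) + (2)·(1/7) = 18/7.
route C: (-5)·(2/7) + (-1)·(4/7) + (-6)·(1/7) = -20/7.
The best pure response is route B with expected payoff 18/7.

18/7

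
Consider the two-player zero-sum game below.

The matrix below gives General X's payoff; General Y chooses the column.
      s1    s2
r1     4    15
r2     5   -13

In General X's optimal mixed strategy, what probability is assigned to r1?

18/29

Row minima are 4 and -13, so General X's maximin is 4; column maxima are 5 and 15, so General Y's minimax is 5. These differ, so the equilibrium is in mixed strategies.
Let General X play r1 with probability p. General Y is indifferent when 4p + 5(1−p) = 15p − 13(1−p), giving p = 18/29.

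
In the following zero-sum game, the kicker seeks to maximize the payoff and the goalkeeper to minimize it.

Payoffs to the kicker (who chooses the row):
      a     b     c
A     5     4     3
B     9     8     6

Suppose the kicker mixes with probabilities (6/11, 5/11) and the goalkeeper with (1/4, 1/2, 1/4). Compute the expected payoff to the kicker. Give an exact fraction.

251/44

Against (1/4, 1/2, 1/4), each row's expected payoff is A: 4; B: 31/4.
Taking the (6/11, 5/11)-weighted average: (6/11)·(4) + (5/11)·(31/4) = 251/44.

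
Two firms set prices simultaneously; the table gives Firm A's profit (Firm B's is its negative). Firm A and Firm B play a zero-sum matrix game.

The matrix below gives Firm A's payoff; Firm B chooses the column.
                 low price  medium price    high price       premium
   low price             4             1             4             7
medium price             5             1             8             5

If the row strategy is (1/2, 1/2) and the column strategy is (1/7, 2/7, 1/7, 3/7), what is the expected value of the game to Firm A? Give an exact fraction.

61/14

Against (1/7, 2/7, 1/7, 3/7), each row's expected payoff is low price: 31/7; medium price: 30/7.
Taking the (1/2, 1/2)-weighted average: (1/2)·(31/7) + (1/2)·(30/7) = 61/14.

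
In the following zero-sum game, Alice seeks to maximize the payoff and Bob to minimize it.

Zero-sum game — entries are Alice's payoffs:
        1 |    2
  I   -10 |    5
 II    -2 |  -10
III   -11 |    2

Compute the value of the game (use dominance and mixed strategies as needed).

Row III is strictly dominated by row I, so Alice never plays it.
The remaining 2×2 game on (I, II) × (1, 2) has no saddle point. Let Alice play I with probability p; indifference gives −10p − 2(1−p) = 5p − 10(1−p), so p = 8/23.
Similarly Bob's optimal q on 1 is 15/23, and the value is -10·(15/23) + (5)·(8/23) = -110/23.

-110/23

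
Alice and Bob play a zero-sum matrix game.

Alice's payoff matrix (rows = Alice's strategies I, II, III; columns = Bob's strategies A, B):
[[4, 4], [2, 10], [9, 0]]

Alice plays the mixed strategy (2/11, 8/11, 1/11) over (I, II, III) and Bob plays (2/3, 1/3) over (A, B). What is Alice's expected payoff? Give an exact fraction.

14/3

Against (2/3, 1/3), each row's expected payoff is I: 4; II: 14/3; III: 6.
Taking the (2/11, 8/11, 1/11)-weighted average: (2/11)·(4) + (8/11)·(14/3) + (1/11)·(6) = 14/3.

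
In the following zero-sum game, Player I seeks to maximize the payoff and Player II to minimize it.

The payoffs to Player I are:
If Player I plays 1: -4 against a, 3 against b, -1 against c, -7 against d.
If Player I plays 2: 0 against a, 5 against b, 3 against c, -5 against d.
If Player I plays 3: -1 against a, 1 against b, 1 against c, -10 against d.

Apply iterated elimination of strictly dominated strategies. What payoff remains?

Column c is strictly dominated by a for Player II (-4<-1, 0<3, -1<1); eliminate c.
Column b is strictly dominated by a for Player II (-4<3, 0<5, -1<1); eliminate b.
Column a is strictly dominated by d for Player II (-7<-4, -5<0, -10<-1); eliminate a.
Row 1 is strictly dominated by row 2 (-5>-7); eliminate 1.
Row 3 is strictly dominated by row 2 (-5>-10); eliminate 3.
Only (2, d) remains, with payoff -5.

-5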